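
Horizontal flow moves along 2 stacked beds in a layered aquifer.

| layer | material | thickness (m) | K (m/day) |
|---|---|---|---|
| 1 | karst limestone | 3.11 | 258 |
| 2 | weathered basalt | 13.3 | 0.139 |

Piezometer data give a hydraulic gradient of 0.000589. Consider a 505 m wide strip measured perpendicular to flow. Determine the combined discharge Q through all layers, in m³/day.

239

Flow is parallel to layering, so each bed carries its own Darcy discharge and the transmissivities add.
Σ(K_i·b_i) = 258×3.11 + 0.139×13.3 = 804.2 m²/day.
Hydraulic gradient i = 0.000589.
Q = Σ(K_i·b_i) · W · i = 804.2 × 505 × 0.0005890 = 239.2 m³/day.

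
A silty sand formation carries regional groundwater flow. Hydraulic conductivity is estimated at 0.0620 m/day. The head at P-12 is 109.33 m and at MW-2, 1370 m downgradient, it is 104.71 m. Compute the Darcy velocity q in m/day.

Hydraulic gradient i = (109.33 − 104.71) / 1370 = 4.62 / 1370 = 0.003372.
Specific discharge q = K · i = 0.06200 × 0.003372 = 0.0002091 m/day.

0.000209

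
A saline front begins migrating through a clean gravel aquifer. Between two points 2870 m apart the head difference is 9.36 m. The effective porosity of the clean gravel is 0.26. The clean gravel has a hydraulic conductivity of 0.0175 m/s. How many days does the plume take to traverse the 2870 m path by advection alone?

151

Convert K: 0.0175 m/s × 86400 = 1512 m/day.
Hydraulic gradient i = Δh / L = 9.36 / 2870 = 0.003261.
Darcy flux q = K · i = 1512 × 0.003261 = 4.931 m/day.
Seepage velocity v = q / n_e = 4.931 / 0.26 = 18.97 m/day.
Travel time t = L / v = 2870 / 18.97 = 151.3 days.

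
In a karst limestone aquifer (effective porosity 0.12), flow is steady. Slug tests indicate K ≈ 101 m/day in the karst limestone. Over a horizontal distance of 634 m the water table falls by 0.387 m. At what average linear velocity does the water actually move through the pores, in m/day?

0.514

Hydraulic gradient i = Δh / L = 0.387 / 634 = 0.0006104.
Darcy flux q = K · i = 101.0 × 0.0006104 = 0.06165 m/day.
Seepage velocity v = q / n_e = 0.06165 / 0.12 = 0.5138 m/day.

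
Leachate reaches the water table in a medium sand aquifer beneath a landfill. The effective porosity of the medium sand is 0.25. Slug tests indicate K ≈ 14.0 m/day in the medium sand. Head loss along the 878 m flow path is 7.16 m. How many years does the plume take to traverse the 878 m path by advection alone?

Hydraulic gradient i = Δh / L = 7.16 / 878 = 0.008155.
Darcy flux q = K · i = 14.00 × 0.008155 = 0.1142 m/day.
Seepage velocity v = q / n_e = 0.1142 / 0.25 = 0.4567 m/day.
Travel time t = L / v = 878 / 0.4567 = 1923 days = 5.264 years.

5.26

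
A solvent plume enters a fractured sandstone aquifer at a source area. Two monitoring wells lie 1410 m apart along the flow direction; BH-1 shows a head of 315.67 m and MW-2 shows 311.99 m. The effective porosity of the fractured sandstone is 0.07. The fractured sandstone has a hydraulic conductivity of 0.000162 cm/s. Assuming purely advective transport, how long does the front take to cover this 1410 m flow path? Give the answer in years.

740

Convert K: 0.000162 cm/s × 864 = 0.1400 m/day.
Hydraulic gradient i = (315.67 − 311.99) / 1410 = 3.68 / 1410 = 0.002610.
Darcy flux q = K · i = 0.1400 × 0.002610 = 0.0003653 m/day.
Seepage velocity v = q / n_e = 0.0003653 / 0.07 = 0.005219 m/day.
Travel time t = L / v = 1410 / 0.005219 = 2.702e+05 days = 739.7 years.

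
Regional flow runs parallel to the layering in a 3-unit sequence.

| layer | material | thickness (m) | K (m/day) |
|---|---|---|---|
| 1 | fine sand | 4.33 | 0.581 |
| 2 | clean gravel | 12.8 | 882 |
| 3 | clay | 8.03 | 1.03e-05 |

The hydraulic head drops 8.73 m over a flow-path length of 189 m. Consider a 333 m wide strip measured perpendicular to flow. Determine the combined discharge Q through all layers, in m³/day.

174000

Flow is parallel to layering, so each bed carries its own Darcy discharge and the transmissivities add.
Σ(K_i·b_i) = 0.581×4.33 + 882×12.8 + 1.03e-05×8.03 = 11292 m²/day.
Hydraulic gradient i = Δh / L = 8.73 / 189 = 0.04619.
Q = Σ(K_i·b_i) · W · i = 11292 × 333 × 0.04619 = 1.737e+05 m³/day.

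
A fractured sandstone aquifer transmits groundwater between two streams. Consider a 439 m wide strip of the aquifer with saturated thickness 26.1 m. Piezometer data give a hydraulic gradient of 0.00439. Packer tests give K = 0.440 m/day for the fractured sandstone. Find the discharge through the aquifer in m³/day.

22.1

Cross-sectional area A = 439 × 26.1 = 11458 m².
Hydraulic gradient i = 0.00439.
Darcy's law: Q = K · A · i = 0.4400 × 11458 × 0.004390 = 22.13 m³/day.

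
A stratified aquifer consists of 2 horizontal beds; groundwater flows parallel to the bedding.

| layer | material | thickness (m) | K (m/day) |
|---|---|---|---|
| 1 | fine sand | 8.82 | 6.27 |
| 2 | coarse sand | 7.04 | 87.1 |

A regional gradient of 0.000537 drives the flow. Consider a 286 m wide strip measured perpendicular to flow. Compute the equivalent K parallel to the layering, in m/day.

Flow is parallel to layering, so each bed carries its own Darcy discharge and the transmissivities add.
Σ(K_i·b_i) = 6.27×8.82 + 87.1×7.04 = 668.5 m²/day.
Total thickness b = 15.86 m, so K_eq = Σ(K_i·b_i)/b = 42.15 m/day.

42.1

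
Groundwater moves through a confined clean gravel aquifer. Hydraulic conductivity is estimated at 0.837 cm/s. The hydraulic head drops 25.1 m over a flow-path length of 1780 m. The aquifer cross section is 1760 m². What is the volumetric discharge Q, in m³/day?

17900

Convert K: 0.837 cm/s × 864 = 723.2 m/day.
Hydraulic gradient i = Δh / L = 25.1 / 1780 = 0.01410.
Darcy's law: Q = K · A · i = 723.2 × 1760 × 0.01410 = 17948 m³/day.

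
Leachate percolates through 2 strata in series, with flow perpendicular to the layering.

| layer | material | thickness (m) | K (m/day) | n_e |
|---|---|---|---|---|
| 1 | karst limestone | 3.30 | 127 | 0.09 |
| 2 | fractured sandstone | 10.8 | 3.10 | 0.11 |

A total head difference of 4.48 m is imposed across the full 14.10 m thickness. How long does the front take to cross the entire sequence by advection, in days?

1.16

With flow normal to the layers, continuity requires the same specific discharge q through every layer.
Σ(b_i/K_i) = 3.30/127 + 10.8/3.10 = 3.510 d.
q = Δh / Σ(b_i/K_i) = 4.48 / 3.510 = 1.276 m/day.
In each layer the seepage velocity is v_i = q/n_i, so the layer transit time is t_i = b_i·n_i / q:
  layer 1 (karst limestone): t_1 = 3.30 × 0.09 / 1.276 = 0.2327 d
  layer 2 (fractured sandstone): t_2 = 10.8 × 0.11 / 1.276 = 0.9307 d
Total t = Σ t_i = 1.163 days.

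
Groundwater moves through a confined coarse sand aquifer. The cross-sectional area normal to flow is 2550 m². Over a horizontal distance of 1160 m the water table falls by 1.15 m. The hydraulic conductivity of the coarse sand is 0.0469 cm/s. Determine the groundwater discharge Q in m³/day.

Convert K: 0.0469 cm/s × 864 = 40.52 m/day.
Hydraulic gradient i = Δh / L = 1.15 / 1160 = 0.0009914.
Darcy's law: Q = K · A · i = 40.52 × 2550 × 0.0009914 = 102.4 m³/day.

102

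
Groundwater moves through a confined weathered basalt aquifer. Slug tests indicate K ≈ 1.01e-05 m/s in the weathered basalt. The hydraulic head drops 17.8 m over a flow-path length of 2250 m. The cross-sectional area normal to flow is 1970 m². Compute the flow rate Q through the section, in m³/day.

Convert K: 1.01e-05 m/s × 86400 = 0.8726 m/day.
Hydraulic gradient i = Δh / L = 17.8 / 2250 = 0.007911.
Darcy's law: Q = K · A · i = 0.8726 × 1970 × 0.007911 = 13.60 m³/day.

13.6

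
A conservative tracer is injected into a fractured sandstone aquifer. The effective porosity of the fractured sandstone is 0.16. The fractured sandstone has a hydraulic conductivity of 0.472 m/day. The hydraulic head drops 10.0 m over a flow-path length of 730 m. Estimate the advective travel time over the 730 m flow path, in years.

49.5

Hydraulic gradient i = Δh / L = 10.0 / 730 = 0.01370.
Darcy flux q = K · i = 0.4720 × 0.01370 = 0.006466 m/day.
Seepage velocity v = q / n_e = 0.006466 / 0.16 = 0.04041 m/day.
Travel time t = L / v = 730 / 0.04041 = 18064 days = 49.46 years.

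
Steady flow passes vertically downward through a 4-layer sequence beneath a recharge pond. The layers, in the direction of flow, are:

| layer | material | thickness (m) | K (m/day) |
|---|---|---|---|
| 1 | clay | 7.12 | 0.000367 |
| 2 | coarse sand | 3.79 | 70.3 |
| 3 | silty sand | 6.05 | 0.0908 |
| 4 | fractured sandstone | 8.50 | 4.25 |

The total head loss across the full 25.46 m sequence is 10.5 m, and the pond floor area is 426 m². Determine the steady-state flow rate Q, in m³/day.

0.230

Flow is perpendicular to layering, so the layers act in series and the equivalent K is the thickness-weighted harmonic mean.
Total thickness L = 7.12 + 3.79 + 6.05 + 8.50 = 25.46 m.
Σ(b_i/K_i) = 7.12/0.000367 + 3.79/70.3 + 6.05/0.0908 + 8.50/4.25 = 19469 d.
K_eq = L / Σ(b_i/K_i) = 25.46 / 19469 = 0.001308 m/day.
Q = K_eq · A · (Δh/L) = 0.001308 × 426 × (10.5/25.46) = 0.2297 m³/day.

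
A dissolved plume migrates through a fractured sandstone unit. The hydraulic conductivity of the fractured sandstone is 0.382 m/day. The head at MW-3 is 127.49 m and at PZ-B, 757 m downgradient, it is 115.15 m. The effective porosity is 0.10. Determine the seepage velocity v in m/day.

Hydraulic gradient i = (127.49 − 115.15) / 757 = 12.34 / 757 = 0.01630.
Darcy flux q = K · i = 0.3820 × 0.01630 = 0.006227 m/day.
Seepage velocity v = q / n_e = 0.006227 / 0.10 = 0.06227 m/day.

0.0623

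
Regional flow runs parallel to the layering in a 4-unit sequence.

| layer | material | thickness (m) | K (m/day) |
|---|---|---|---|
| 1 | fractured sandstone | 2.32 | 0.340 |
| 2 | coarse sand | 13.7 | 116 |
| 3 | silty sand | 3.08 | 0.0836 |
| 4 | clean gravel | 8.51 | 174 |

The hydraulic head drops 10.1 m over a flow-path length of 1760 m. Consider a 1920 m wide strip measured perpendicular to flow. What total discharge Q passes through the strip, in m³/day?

Flow is parallel to layering, so each bed carries its own Darcy discharge and the transmissivities add.
Σ(K_i·b_i) = 0.340×2.32 + 116×13.7 + 0.0836×3.08 + 174×8.51 = 3071 m²/day.
Hydraulic gradient i = Δh / L = 10.1 / 1760 = 0.005739.
Q = Σ(K_i·b_i) · W · i = 3071 × 1920 × 0.005739 = 33837 m³/day.

33800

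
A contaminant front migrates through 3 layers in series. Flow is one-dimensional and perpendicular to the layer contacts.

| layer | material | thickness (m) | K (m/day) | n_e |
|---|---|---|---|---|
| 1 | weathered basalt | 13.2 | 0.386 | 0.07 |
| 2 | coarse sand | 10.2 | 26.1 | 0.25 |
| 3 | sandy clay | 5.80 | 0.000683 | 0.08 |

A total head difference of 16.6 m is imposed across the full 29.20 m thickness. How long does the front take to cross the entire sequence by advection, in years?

With flow normal to the layers, continuity requires the same specific discharge q through every layer.
Σ(b_i/K_i) = 13.2/0.386 + 10.2/26.1 + 5.80/0.000683 = 8527 d.
q = Δh / Σ(b_i/K_i) = 16.6 / 8527 = 0.001947 m/day.
In each layer the seepage velocity is v_i = q/n_i, so the layer transit time is t_i = b_i·n_i / q:
  layer 1 (weathered basalt): t_1 = 13.2 × 0.07 / 0.001947 = 474.6 d
  layer 2 (coarse sand): t_2 = 10.2 × 0.25 / 0.001947 = 1310 d
  layer 3 (sandy clay): t_3 = 5.80 × 0.08 / 0.001947 = 238.3 d
Total t = Σ t_i = 2023 days = 5.538 years.

5.54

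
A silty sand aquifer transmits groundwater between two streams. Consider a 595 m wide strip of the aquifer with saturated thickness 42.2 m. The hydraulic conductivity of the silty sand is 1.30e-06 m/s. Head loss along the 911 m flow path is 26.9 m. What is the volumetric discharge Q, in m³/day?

Convert K: 1.30e-06 m/s × 86400 = 0.1123 m/day.
Cross-sectional area A = 595 × 42.2 = 25109 m².
Hydraulic gradient i = Δh / L = 26.9 / 911 = 0.02953.
Darcy's law: Q = K · A · i = 0.1123 × 25109 × 0.02953 = 83.28 m³/day.

83.3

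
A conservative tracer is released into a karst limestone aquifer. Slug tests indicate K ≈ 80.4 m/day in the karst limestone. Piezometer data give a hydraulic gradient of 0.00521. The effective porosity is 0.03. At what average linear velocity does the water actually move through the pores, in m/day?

14.0

Hydraulic gradient i = 0.00521.
Darcy flux q = K · i = 80.40 × 0.005210 = 0.4189 m/day.
Seepage velocity v = q / n_e = 0.4189 / 0.03 = 13.96 m/day.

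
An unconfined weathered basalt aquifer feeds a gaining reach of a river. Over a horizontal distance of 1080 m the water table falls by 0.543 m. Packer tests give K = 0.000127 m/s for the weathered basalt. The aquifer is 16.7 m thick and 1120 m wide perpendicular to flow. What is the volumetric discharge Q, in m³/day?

103

Convert K: 0.000127 m/s × 86400 = 10.97 m/day.
Cross-sectional area A = 1120 × 16.7 = 18704 m².
Hydraulic gradient i = Δh / L = 0.543 / 1080 = 0.0005028.
Darcy's law: Q = K · A · i = 10.97 × 18704 × 0.0005028 = 103.2 m³/day.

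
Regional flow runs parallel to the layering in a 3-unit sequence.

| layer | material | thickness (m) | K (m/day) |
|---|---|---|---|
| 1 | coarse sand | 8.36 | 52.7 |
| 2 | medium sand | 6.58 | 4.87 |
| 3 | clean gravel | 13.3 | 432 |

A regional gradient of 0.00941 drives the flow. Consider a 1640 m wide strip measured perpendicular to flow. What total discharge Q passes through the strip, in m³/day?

Flow is parallel to layering, so each bed carries its own Darcy discharge and the transmissivities add.
Σ(K_i·b_i) = 52.7×8.36 + 4.87×6.58 + 432×13.3 = 6218 m²/day.
Hydraulic gradient i = 0.00941.
Q = Σ(K_i·b_i) · W · i = 6218 × 1640 × 0.009410 = 95962 m³/day.

96000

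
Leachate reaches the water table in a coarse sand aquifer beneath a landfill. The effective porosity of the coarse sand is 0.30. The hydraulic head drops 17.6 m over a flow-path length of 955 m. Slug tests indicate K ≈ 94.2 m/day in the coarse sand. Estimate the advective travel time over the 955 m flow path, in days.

Hydraulic gradient i = Δh / L = 17.6 / 955 = 0.01843.
Darcy flux q = K · i = 94.20 × 0.01843 = 1.736 m/day.
Seepage velocity v = q / n_e = 1.736 / 0.30 = 5.787 m/day.
Travel time t = L / v = 955 / 5.787 = 165.0 days.

165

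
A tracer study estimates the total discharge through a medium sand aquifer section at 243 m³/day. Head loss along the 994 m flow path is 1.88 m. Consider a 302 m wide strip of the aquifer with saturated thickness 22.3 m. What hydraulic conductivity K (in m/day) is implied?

Cross-sectional area A = 302 × 22.3 = 6735 m².
Hydraulic gradient i = Δh / L = 1.88 / 994 = 0.001891.
From Q = K·A·i, K = Q / (A·i) = 243 / (6735 × 0.001891) = 19.08 m/day.

19.1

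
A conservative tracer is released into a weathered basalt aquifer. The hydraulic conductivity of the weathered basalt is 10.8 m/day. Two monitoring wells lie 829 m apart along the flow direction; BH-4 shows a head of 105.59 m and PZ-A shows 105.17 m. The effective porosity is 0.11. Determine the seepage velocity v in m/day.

0.0497

Hydraulic gradient i = (105.59 − 105.17) / 829 = 0.42 / 829 = 0.0005066.
Darcy flux q = K · i = 10.80 × 0.0005066 = 0.005472 m/day.
Seepage velocity v = q / n_e = 0.005472 / 0.11 = 0.04974 m/day.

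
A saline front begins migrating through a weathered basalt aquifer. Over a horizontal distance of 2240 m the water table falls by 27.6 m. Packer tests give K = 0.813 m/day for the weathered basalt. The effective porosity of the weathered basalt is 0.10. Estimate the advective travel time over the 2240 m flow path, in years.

61.2

Hydraulic gradient i = Δh / L = 27.6 / 2240 = 0.01232.
Darcy flux q = K · i = 0.8130 × 0.01232 = 0.01002 m/day.
Seepage velocity v = q / n_e = 0.01002 / 0.10 = 0.1002 m/day.
Travel time t = L / v = 2240 / 0.1002 = 22361 days = 61.22 years.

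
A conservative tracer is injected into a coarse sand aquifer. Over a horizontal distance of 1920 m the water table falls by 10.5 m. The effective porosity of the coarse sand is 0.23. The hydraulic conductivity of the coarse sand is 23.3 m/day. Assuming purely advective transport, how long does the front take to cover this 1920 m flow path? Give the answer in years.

Hydraulic gradient i = Δh / L = 10.5 / 1920 = 0.005469.
Darcy flux q = K · i = 23.30 × 0.005469 = 0.1274 m/day.
Seepage velocity v = q / n_e = 0.1274 / 0.23 = 0.5540 m/day.
Travel time t = L / v = 1920 / 0.5540 = 3466 days = 9.488 years.

9.49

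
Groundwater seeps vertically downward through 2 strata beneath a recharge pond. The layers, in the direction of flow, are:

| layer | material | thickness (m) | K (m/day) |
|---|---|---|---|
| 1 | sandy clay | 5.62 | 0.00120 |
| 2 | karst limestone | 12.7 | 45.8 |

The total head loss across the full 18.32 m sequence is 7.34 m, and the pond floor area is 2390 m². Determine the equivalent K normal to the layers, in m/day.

0.00391

Flow is perpendicular to layering, so the layers act in series and the equivalent K is the thickness-weighted harmonic mean.
Total thickness L = 5.62 + 12.7 = 18.32 m.
Σ(b_i/K_i) = 5.62/0.00120 + 12.7/45.8 = 4684 d.
K_eq = L / Σ(b_i/K_i) = 18.32 / 4684 = 0.003912 m/day.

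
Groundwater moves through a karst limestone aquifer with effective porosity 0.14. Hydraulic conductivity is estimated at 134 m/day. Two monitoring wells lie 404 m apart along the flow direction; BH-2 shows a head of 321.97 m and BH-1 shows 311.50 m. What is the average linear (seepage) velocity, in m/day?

24.8

Hydraulic gradient i = (321.97 − 311.50) / 404 = 10.47 / 404 = 0.02592.
Darcy flux q = K · i = 134.0 × 0.02592 = 3.473 m/day.
Seepage velocity v = q / n_e = 3.473 / 0.14 = 24.81 m/day.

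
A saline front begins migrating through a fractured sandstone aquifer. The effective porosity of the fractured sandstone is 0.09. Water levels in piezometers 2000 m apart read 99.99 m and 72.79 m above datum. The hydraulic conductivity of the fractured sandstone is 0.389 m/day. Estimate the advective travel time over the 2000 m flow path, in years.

93.2

Hydraulic gradient i = (99.99 − 72.79) / 2000 = 27.2 / 2000 = 0.01360.
Darcy flux q = K · i = 0.3890 × 0.01360 = 0.005290 m/day.
Seepage velocity v = q / n_e = 0.005290 / 0.09 = 0.05878 m/day.
Travel time t = L / v = 2000 / 0.05878 = 34024 days = 93.15 years.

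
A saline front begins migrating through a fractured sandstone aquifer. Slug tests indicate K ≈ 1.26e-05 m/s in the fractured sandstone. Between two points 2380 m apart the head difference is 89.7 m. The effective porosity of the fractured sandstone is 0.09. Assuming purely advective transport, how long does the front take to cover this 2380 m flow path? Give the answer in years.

14.3

Convert K: 1.26e-05 m/s × 86400 = 1.089 m/day.
Hydraulic gradient i = Δh / L = 89.7 / 2380 = 0.03769.
Darcy flux q = K · i = 1.089 × 0.03769 = 0.04103 m/day.
Seepage velocity v = q / n_e = 0.04103 / 0.09 = 0.4559 m/day.
Travel time t = L / v = 2380 / 0.4559 = 5221 days = 14.29 years.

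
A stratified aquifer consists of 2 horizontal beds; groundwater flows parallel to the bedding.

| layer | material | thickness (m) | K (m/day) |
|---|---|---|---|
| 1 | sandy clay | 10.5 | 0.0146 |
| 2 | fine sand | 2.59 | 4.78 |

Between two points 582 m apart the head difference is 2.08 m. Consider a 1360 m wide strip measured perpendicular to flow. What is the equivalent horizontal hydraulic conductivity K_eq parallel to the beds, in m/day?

0.957

Flow is parallel to layering, so each bed carries its own Darcy discharge and the transmissivities add.
Σ(K_i·b_i) = 0.0146×10.5 + 4.78×2.59 = 12.53 m²/day.
Total thickness b = 13.09 m, so K_eq = Σ(K_i·b_i)/b = 0.9575 m/day.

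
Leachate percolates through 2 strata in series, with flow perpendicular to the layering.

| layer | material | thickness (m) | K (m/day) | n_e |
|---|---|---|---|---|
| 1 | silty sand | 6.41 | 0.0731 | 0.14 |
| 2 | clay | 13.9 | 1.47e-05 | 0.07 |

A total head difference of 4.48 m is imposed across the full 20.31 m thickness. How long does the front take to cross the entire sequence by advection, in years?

With flow normal to the layers, continuity requires the same specific discharge q through every layer.
Σ(b_i/K_i) = 6.41/0.0731 + 13.9/1.47e-05 = 9.457e+05 d.
q = Δh / Σ(b_i/K_i) = 4.48 / 9.457e+05 = 4.737e-06 m/day.
In each layer the seepage velocity is v_i = q/n_i, so the layer transit time is t_i = b_i·n_i / q:
  layer 1 (silty sand): t_1 = 6.41 × 0.14 / 4.737e-06 = 1.894e+05 d
  layer 2 (clay): t_2 = 13.9 × 0.07 / 4.737e-06 = 2.054e+05 d
Total t = Σ t_i = 3.948e+05 days = 1081 years.

1080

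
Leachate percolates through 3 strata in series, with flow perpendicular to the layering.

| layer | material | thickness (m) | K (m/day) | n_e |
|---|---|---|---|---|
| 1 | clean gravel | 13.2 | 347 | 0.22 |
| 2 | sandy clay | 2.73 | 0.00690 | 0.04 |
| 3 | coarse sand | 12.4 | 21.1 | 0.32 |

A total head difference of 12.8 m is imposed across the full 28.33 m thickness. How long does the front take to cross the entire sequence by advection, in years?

0.592

With flow normal to the layers, continuity requires the same specific discharge q through every layer.
Σ(b_i/K_i) = 13.2/347 + 2.73/0.00690 + 12.4/21.1 = 396.3 d.
q = Δh / Σ(b_i/K_i) = 12.8 / 396.3 = 0.03230 m/day.
In each layer the seepage velocity is v_i = q/n_i, so the layer transit time is t_i = b_i·n_i / q:
  layer 1 (clean gravel): t_1 = 13.2 × 0.22 / 0.03230 = 89.91 d
  layer 2 (sandy clay): t_2 = 2.73 × 0.04 / 0.03230 = 3.381 d
  layer 3 (coarse sand): t_3 = 12.4 × 0.32 / 0.03230 = 122.8 d
Total t = Σ t_i = 216.1 days = 0.5917 years.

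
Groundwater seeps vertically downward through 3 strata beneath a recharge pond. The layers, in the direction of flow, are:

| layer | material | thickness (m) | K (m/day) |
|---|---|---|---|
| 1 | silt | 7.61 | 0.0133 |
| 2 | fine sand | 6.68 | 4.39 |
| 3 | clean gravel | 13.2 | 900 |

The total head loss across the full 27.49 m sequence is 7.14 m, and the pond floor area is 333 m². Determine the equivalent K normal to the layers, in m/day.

Flow is perpendicular to layering, so the layers act in series and the equivalent K is the thickness-weighted harmonic mean.
Total thickness L = 7.61 + 6.68 + 13.2 = 27.49 m.
Σ(b_i/K_i) = 7.61/0.0133 + 6.68/4.39 + 13.2/900 = 573.7 d.
K_eq = L / Σ(b_i/K_i) = 27.49 / 573.7 = 0.04792 m/day.

0.0479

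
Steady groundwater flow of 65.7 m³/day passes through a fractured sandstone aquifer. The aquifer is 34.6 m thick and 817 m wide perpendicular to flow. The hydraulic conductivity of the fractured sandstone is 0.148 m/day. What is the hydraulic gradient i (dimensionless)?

Cross-sectional area A = 817 × 34.6 = 28268 m².
From Q = K·A·i, i = Q / (K·A) = 65.7 / (0.1480 × 28268) = 0.01570.

0.0157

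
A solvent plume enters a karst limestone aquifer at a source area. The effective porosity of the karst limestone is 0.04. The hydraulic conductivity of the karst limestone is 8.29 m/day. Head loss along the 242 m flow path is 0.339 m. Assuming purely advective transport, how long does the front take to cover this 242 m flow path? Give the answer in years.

Hydraulic gradient i = Δh / L = 0.339 / 242 = 0.001401.
Darcy flux q = K · i = 8.290 × 0.001401 = 0.01161 m/day.
Seepage velocity v = q / n_e = 0.01161 / 0.04 = 0.2903 m/day.
Travel time t = L / v = 242 / 0.2903 = 833.6 days = 2.282 years.

2.28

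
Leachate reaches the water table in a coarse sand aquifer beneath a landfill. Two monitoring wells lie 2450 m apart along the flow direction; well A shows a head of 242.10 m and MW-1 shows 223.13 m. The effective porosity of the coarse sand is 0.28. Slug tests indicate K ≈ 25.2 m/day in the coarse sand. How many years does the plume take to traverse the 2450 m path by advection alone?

Hydraulic gradient i = (242.10 − 223.13) / 2450 = 18.97 / 2450 = 0.007743.
Darcy flux q = K · i = 25.20 × 0.007743 = 0.1951 m/day.
Seepage velocity v = q / n_e = 0.1951 / 0.28 = 0.6969 m/day.
Travel time t = L / v = 2450 / 0.6969 = 3516 days = 9.626 years.

9.63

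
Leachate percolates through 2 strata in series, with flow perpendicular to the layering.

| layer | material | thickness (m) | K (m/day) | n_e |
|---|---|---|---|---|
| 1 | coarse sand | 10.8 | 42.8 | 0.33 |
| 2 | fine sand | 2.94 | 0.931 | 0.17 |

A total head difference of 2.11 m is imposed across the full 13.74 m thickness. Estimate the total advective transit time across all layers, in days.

6.57

With flow normal to the layers, continuity requires the same specific discharge q through every layer.
Σ(b_i/K_i) = 10.8/42.8 + 2.94/0.931 = 3.410 d.
q = Δh / Σ(b_i/K_i) = 2.11 / 3.410 = 0.6187 m/day.
In each layer the seepage velocity is v_i = q/n_i, so the layer transit time is t_i = b_i·n_i / q:
  layer 1 (coarse sand): t_1 = 10.8 × 0.33 / 0.6187 = 5.760 d
  layer 2 (fine sand): t_2 = 2.94 × 0.17 / 0.6187 = 0.8078 d
Total t = Σ t_i = 6.568 days.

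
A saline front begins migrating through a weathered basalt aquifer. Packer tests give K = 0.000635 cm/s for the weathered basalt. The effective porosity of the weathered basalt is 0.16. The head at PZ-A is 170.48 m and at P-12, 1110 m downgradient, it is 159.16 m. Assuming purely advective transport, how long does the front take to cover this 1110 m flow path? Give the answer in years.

Convert K: 0.000635 cm/s × 864 = 0.5486 m/day.
Hydraulic gradient i = (170.48 − 159.16) / 1110 = 11.32 / 1110 = 0.01020.
Darcy flux q = K · i = 0.5486 × 0.01020 = 0.005595 m/day.
Seepage velocity v = q / n_e = 0.005595 / 0.16 = 0.03497 m/day.
Travel time t = L / v = 1110 / 0.03497 = 31742 days = 86.90 years.

86.9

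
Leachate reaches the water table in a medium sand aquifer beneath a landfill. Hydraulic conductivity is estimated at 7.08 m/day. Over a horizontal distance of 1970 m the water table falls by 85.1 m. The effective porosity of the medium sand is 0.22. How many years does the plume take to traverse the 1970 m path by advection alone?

3.88

Hydraulic gradient i = Δh / L = 85.1 / 1970 = 0.04320.
Darcy flux q = K · i = 7.080 × 0.04320 = 0.3058 m/day.
Seepage velocity v = q / n_e = 0.3058 / 0.22 = 1.390 m/day.
Travel time t = L / v = 1970 / 1.390 = 1417 days = 3.880 years.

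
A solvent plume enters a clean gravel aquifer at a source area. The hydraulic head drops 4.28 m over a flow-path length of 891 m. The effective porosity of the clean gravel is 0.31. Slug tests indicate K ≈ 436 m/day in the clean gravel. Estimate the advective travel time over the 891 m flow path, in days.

Hydraulic gradient i = Δh / L = 4.28 / 891 = 0.004804.
Darcy flux q = K · i = 436.0 × 0.004804 = 2.094 m/day.
Seepage velocity v = q / n_e = 2.094 / 0.31 = 6.756 m/day.
Travel time t = L / v = 891 / 6.756 = 131.9 days.

132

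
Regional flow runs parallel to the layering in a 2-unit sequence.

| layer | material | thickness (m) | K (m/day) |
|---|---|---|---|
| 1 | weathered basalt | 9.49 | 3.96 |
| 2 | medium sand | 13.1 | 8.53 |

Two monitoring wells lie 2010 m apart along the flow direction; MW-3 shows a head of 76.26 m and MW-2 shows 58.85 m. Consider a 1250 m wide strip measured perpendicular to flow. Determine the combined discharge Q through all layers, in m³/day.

1620

Flow is parallel to layering, so each bed carries its own Darcy discharge and the transmissivities add.
Σ(K_i·b_i) = 3.96×9.49 + 8.53×13.1 = 149.3 m²/day.
Hydraulic gradient i = (76.26 − 58.85) / 2010 = 17.41 / 2010 = 0.008662.
Q = Σ(K_i·b_i) · W · i = 149.3 × 1250 × 0.008662 = 1617 m³/day.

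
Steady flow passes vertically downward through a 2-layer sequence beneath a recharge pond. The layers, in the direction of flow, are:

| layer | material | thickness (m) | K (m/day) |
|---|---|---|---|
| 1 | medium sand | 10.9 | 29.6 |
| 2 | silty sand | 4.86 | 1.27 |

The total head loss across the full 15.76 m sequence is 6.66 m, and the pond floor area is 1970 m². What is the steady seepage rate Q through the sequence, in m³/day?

Flow is perpendicular to layering, so the layers act in series and the equivalent K is the thickness-weighted harmonic mean.
Total thickness L = 10.9 + 4.86 = 15.76 m.
Σ(b_i/K_i) = 10.9/29.6 + 4.86/1.27 = 4.195 d.
K_eq = L / Σ(b_i/K_i) = 15.76 / 4.195 = 3.757 m/day.
Q = K_eq · A · (Δh/L) = 3.757 × 1970 × (6.66/15.76) = 3128 m³/day.

3130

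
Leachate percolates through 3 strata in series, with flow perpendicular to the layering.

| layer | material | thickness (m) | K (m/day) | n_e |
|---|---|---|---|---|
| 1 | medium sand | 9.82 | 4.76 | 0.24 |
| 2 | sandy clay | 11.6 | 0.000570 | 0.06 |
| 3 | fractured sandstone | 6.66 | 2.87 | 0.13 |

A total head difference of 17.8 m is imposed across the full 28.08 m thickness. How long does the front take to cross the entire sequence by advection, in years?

With flow normal to the layers, continuity requires the same specific discharge q through every layer.
Σ(b_i/K_i) = 9.82/4.76 + 11.6/0.000570 + 6.66/2.87 = 20355 d.
q = Δh / Σ(b_i/K_i) = 17.8 / 20355 = 0.0008745 m/day.
In each layer the seepage velocity is v_i = q/n_i, so the layer transit time is t_i = b_i·n_i / q:
  layer 1 (medium sand): t_1 = 9.82 × 0.24 / 0.0008745 = 2695 d
  layer 2 (sandy clay): t_2 = 11.6 × 0.06 / 0.0008745 = 795.9 d
  layer 3 (fractured sandstone): t_3 = 6.66 × 0.13 / 0.0008745 = 990.1 d
Total t = Σ t_i = 4481 days = 12.27 years.

12.3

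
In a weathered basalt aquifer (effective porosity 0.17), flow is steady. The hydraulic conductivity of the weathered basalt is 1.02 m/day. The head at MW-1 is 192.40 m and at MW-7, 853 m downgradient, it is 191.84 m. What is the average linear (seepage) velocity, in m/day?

Hydraulic gradient i = (192.40 − 191.84) / 853 = 0.56 / 853 = 0.0006565.
Darcy flux q = K · i = 1.020 × 0.0006565 = 0.0006696 m/day.
Seepage velocity v = q / n_e = 0.0006696 / 0.17 = 0.003939 m/day.

0.00394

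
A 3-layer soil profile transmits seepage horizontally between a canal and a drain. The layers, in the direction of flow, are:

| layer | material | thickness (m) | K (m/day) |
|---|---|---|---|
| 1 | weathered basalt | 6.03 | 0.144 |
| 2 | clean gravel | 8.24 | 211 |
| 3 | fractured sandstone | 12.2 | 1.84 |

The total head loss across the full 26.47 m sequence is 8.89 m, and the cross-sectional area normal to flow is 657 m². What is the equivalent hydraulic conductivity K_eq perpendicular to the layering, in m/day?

Flow is perpendicular to layering, so the layers act in series and the equivalent K is the thickness-weighted harmonic mean.
Total thickness L = 6.03 + 8.24 + 12.2 = 26.47 m.
Σ(b_i/K_i) = 6.03/0.144 + 8.24/211 + 12.2/1.84 = 48.54 d.
K_eq = L / Σ(b_i/K_i) = 26.47 / 48.54 = 0.5453 m/day.

0.545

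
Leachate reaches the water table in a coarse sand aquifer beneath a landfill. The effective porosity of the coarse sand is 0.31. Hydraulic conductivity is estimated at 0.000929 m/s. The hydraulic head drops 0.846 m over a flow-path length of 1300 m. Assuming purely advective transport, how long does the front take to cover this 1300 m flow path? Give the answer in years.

Convert K: 0.000929 m/s × 86400 = 80.27 m/day.
Hydraulic gradient i = Δh / L = 0.846 / 1300 = 0.0006508.
Darcy flux q = K · i = 80.27 × 0.0006508 = 0.05223 m/day.
Seepage velocity v = q / n_e = 0.05223 / 0.31 = 0.1685 m/day.
Travel time t = L / v = 1300 / 0.1685 = 7715 days = 21.12 years.

21.1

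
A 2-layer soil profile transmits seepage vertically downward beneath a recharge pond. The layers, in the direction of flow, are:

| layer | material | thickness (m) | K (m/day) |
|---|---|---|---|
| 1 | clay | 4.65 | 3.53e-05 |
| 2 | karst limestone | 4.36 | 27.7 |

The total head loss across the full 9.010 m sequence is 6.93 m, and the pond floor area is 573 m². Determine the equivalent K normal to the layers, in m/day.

6.84e-05

Flow is perpendicular to layering, so the layers act in series and the equivalent K is the thickness-weighted harmonic mean.
Total thickness L = 4.65 + 4.36 = 9.010 m.
Σ(b_i/K_i) = 4.65/3.53e-05 + 4.36/27.7 = 1.317e+05 d.
K_eq = L / Σ(b_i/K_i) = 9.010 / 1.317e+05 = 6.840e-05 m/day.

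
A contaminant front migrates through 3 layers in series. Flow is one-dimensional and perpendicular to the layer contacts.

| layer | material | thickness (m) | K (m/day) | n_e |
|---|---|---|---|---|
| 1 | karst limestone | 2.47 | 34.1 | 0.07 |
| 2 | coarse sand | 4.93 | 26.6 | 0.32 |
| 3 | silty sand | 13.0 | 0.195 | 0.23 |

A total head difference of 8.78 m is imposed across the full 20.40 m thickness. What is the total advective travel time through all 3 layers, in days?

With flow normal to the layers, continuity requires the same specific discharge q through every layer.
Σ(b_i/K_i) = 2.47/34.1 + 4.93/26.6 + 13.0/0.195 = 66.92 d.
q = Δh / Σ(b_i/K_i) = 8.78 / 66.92 = 0.1312 m/day.
In each layer the seepage velocity is v_i = q/n_i, so the layer transit time is t_i = b_i·n_i / q:
  layer 1 (karst limestone): t_1 = 2.47 × 0.07 / 0.1312 = 1.318 d
  layer 2 (coarse sand): t_2 = 4.93 × 0.32 / 0.1312 = 12.03 d
  layer 3 (silty sand): t_3 = 13.0 × 0.23 / 0.1312 = 22.79 d
Total t = Σ t_i = 36.13 days.

36.1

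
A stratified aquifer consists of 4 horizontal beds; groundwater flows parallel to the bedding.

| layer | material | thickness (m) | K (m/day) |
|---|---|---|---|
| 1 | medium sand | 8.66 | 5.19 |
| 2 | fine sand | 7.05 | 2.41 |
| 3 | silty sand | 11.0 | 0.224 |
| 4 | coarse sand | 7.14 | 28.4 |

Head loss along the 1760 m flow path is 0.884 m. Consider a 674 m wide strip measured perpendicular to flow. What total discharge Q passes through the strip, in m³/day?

Flow is parallel to layering, so each bed carries its own Darcy discharge and the transmissivities add.
Σ(K_i·b_i) = 5.19×8.66 + 2.41×7.05 + 0.224×11.0 + 28.4×7.14 = 267.2 m²/day.
Hydraulic gradient i = Δh / L = 0.884 / 1760 = 0.0005023.
Q = Σ(K_i·b_i) · W · i = 267.2 × 674 × 0.0005023 = 90.45 m³/day.

90.4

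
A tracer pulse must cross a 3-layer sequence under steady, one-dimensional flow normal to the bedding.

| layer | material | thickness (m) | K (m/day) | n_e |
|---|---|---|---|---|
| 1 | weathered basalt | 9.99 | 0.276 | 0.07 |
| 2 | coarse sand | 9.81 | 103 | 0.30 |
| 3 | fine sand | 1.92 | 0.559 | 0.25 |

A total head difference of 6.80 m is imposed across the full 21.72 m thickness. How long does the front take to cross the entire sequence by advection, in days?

With flow normal to the layers, continuity requires the same specific discharge q through every layer.
Σ(b_i/K_i) = 9.99/0.276 + 9.81/103 + 1.92/0.559 = 39.73 d.
q = Δh / Σ(b_i/K_i) = 6.80 / 39.73 = 0.1712 m/day.
In each layer the seepage velocity is v_i = q/n_i, so the layer transit time is t_i = b_i·n_i / q:
  layer 1 (weathered basalt): t_1 = 9.99 × 0.07 / 0.1712 = 4.085 d
  layer 2 (coarse sand): t_2 = 9.81 × 0.30 / 0.1712 = 17.19 d
  layer 3 (fine sand): t_3 = 1.92 × 0.25 / 0.1712 = 2.804 d
Total t = Σ t_i = 24.08 days.

24.1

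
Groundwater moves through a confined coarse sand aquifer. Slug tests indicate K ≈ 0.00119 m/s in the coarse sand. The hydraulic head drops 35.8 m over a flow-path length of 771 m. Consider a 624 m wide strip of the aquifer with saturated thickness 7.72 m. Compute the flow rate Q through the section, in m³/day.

23000

Convert K: 0.00119 m/s × 86400 = 102.8 m/day.
Cross-sectional area A = 624 × 7.72 = 4817 m².
Hydraulic gradient i = Δh / L = 35.8 / 771 = 0.04643.
Darcy's law: Q = K · A · i = 102.8 × 4817 × 0.04643 = 22998 m³/day.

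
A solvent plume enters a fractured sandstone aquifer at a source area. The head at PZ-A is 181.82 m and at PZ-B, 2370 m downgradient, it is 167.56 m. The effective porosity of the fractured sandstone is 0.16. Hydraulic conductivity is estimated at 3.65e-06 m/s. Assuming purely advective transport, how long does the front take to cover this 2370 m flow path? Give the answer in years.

Convert K: 3.65e-06 m/s × 86400 = 0.3154 m/day.
Hydraulic gradient i = (181.82 − 167.56) / 2370 = 14.26 / 2370 = 0.006017.
Darcy flux q = K · i = 0.3154 × 0.006017 = 0.001897 m/day.
Seepage velocity v = q / n_e = 0.001897 / 0.16 = 0.01186 m/day.
Travel time t = L / v = 2370 / 0.01186 = 1.998e+05 days = 547.1 years.

547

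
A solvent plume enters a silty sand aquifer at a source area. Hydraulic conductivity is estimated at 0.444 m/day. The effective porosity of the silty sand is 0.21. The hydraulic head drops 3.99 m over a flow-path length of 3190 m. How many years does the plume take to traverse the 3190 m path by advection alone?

Hydraulic gradient i = Δh / L = 3.99 / 3190 = 0.001251.
Darcy flux q = K · i = 0.4440 × 0.001251 = 0.0005553 m/day.
Seepage velocity v = q / n_e = 0.0005553 / 0.21 = 0.002645 m/day.
Travel time t = L / v = 3190 / 0.002645 = 1.206e+06 days = 3303 years.

3300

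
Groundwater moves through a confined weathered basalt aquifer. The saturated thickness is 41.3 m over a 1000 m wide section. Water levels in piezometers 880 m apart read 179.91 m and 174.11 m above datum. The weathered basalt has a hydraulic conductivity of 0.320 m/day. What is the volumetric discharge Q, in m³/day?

Cross-sectional area A = 1000 × 41.3 = 41300 m².
Hydraulic gradient i = (179.91 − 174.11) / 880 = 5.8 / 880 = 0.006591.
Darcy's law: Q = K · A · i = 0.3200 × 41300 × 0.006591 = 87.11 m³/day.

87.1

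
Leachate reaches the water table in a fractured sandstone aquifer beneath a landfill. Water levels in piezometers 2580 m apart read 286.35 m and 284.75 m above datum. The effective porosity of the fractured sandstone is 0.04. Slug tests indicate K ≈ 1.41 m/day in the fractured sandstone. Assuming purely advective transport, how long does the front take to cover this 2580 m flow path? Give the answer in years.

323

Hydraulic gradient i = (286.35 − 284.75) / 2580 = 1.6 / 2580 = 0.0006202.
Darcy flux q = K · i = 1.410 × 0.0006202 = 0.0008744 m/day.
Seepage velocity v = q / n_e = 0.0008744 / 0.04 = 0.02186 m/day.
Travel time t = L / v = 2580 / 0.02186 = 1.180e+05 days = 323.1 years.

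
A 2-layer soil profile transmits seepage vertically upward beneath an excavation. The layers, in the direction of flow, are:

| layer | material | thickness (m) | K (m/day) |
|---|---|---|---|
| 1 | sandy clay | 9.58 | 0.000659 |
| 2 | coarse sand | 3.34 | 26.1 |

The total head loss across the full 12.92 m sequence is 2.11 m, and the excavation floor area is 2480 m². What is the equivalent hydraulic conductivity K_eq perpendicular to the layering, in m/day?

Flow is perpendicular to layering, so the layers act in series and the equivalent K is the thickness-weighted harmonic mean.
Total thickness L = 9.58 + 3.34 = 12.92 m.
Σ(b_i/K_i) = 9.58/0.000659 + 3.34/26.1 = 14537 d.
K_eq = L / Σ(b_i/K_i) = 12.92 / 14537 = 0.0008887 m/day.

0.000889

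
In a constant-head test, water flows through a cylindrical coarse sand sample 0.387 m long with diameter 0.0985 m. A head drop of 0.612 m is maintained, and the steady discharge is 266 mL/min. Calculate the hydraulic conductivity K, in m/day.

31.8

Cross-sectional area A = π·(d/2)² = π × (0.0985/2)² = 0.007620 m².
Convert discharge: 266 mL/min = 4.433e-06 m³/s.
Darcy's law rearranged: K = Q·L / (A·Δh) = 4.433e-06 × 0.387 / (0.007620 × 0.612) = 0.0003679 m/s = 31.79 m/day.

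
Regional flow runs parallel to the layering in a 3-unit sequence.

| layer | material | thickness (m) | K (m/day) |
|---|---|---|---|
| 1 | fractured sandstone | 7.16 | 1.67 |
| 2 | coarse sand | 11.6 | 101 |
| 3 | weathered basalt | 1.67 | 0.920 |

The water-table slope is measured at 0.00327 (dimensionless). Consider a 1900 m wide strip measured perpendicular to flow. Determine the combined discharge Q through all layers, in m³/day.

Flow is parallel to layering, so each bed carries its own Darcy discharge and the transmissivities add.
Σ(K_i·b_i) = 1.67×7.16 + 101×11.6 + 0.920×1.67 = 1185 m²/day.
Hydraulic gradient i = 0.00327.
Q = Σ(K_i·b_i) · W · i = 1185 × 1900 × 0.003270 = 7363 m³/day.

7360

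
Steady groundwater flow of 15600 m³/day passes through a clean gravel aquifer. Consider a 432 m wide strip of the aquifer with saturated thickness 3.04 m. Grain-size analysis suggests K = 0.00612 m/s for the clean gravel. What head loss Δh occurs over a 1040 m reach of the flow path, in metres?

Convert K: 0.00612 m/s × 86400 = 528.8 m/day.
Cross-sectional area A = 432 × 3.04 = 1313 m².
From Q = K·A·i, i = Q / (K·A) = 15600 / (528.8 × 1313) = 0.02246.
Head loss Δh = i · L = 0.02246 × 1040 = 23.36 m.

23.4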